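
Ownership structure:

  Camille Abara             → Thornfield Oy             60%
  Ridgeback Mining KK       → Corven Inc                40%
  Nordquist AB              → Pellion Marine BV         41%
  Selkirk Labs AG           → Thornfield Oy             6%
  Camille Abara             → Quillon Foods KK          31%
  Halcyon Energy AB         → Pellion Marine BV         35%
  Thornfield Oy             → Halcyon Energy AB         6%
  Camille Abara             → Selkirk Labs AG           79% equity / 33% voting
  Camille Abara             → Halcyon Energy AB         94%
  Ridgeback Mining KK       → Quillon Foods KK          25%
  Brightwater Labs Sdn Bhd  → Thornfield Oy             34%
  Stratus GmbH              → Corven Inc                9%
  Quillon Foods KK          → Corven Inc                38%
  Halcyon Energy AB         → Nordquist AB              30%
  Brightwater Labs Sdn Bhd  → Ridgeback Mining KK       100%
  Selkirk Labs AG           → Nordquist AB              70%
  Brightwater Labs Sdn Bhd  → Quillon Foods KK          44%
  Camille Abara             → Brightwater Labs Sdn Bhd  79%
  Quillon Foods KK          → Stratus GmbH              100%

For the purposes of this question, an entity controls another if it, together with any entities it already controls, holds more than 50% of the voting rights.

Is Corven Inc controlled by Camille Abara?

Yes

Camille holds 79% of Brightwater, so Camille controls Brightwater.
Brightwater holds 100% of Ridgeback, so Camille controls Ridgeback.
Camille and Ridgeback and Brightwater together hold 31% + 25% + 44% = 100% of Quillon, so Camille controls Quillon.
Quillon holds 100% of Stratus, so Camille controls Stratus.
Stratus and Quillon and Ridgeback together hold 9% + 38% + 40% = 87% of Corven, so Camille controls Corven.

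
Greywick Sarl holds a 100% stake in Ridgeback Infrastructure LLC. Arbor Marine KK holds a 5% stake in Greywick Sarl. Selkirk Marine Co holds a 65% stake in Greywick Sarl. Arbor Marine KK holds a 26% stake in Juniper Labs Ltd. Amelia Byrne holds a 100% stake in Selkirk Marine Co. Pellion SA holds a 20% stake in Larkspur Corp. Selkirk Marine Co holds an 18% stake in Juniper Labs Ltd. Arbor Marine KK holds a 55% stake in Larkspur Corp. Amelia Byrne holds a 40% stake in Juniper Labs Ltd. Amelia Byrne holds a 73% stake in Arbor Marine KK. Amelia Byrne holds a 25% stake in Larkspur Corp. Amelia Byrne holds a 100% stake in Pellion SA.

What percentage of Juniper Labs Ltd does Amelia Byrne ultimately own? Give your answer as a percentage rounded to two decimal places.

76.98%

Amelia reaches Juniper along 3 paths.
Direct stake: 40% = 40%.
Via Selkirk: 100% × 18% = 18%.
Via Arbor: 73% × 26% = 18.98%.
Total: 40% + 18% + 18.98% = 76.98%.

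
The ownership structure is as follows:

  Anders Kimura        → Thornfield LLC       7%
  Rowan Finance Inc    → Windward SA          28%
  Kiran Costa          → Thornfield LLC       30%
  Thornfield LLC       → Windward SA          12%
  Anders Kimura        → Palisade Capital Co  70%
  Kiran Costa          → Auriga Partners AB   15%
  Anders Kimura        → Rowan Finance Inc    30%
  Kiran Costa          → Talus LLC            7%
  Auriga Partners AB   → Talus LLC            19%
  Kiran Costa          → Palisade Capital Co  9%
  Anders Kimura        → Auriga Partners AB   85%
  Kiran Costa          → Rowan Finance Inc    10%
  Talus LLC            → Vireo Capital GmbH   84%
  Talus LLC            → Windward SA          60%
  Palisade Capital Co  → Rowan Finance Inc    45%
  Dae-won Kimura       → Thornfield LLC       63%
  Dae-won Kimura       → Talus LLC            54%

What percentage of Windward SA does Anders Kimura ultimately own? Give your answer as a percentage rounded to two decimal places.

27.75%

Anders reaches Windward along 4 paths.
Via Auriga → Talus: 85% × 19% × 60% = 9.69%.
Via Rowan: 30% × 28% = 8.4%.
Via Palisade → Rowan: 70% × 45% × 28% = 8.82%.
Via Thornfield: 7% × 12% = 0.84%.
Total: 9.69% + 8.4% + 8.82% + 0.84% = 27.75%.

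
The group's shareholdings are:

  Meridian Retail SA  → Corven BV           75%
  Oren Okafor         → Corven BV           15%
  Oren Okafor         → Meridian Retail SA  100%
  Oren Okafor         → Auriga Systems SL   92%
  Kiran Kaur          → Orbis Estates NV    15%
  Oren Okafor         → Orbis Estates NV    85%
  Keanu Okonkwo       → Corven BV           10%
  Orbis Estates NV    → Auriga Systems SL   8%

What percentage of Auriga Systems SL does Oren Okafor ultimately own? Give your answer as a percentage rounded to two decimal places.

Oren reaches Auriga along 2 paths.
Via Orbis: 85% × 8% = 6.8%.
Direct stake: 92% = 92%.
Total: 6.8% + 92% = 98.8%.
Rounded: 98.80%.

98.80%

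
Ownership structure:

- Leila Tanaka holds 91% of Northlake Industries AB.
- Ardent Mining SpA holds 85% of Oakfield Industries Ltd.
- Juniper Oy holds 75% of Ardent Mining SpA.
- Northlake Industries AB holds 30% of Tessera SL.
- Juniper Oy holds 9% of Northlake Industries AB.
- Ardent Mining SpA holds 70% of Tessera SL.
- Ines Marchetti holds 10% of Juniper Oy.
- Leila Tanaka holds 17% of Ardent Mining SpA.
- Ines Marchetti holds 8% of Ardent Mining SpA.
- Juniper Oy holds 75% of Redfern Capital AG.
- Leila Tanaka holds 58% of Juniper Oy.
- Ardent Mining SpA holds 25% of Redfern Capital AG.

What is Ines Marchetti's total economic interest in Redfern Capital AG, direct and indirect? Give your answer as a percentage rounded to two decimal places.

11.38%

Ines reaches Redfern along 3 paths.
Via Juniper: 10% × 75% = 7.5%.
Via Juniper → Ardent: 10% × 75% × 25% = 1.875%.
Via Ardent: 8% × 25% = 2%.
Total: 7.5% + 1.875% + 2% = 11.375%.
Rounded: 11.38%.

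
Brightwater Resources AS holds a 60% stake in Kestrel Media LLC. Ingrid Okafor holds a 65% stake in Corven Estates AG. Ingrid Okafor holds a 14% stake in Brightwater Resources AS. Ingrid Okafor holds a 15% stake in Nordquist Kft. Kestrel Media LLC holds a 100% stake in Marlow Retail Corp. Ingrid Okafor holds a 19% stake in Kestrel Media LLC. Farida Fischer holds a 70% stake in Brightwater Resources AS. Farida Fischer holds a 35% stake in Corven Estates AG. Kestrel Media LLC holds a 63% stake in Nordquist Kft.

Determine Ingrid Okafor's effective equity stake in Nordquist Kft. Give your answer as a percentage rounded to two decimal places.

32.26%

Ingrid reaches Nordquist along 3 paths.
Direct stake: 15% = 15%.
Via Kestrel: 19% × 63% = 11.97%.
Via Brightwater → Kestrel: 14% × 60% × 63% = 5.292%.
Total: 15% + 11.97% + 5.292% = 32.262%.
Rounded: 32.26%.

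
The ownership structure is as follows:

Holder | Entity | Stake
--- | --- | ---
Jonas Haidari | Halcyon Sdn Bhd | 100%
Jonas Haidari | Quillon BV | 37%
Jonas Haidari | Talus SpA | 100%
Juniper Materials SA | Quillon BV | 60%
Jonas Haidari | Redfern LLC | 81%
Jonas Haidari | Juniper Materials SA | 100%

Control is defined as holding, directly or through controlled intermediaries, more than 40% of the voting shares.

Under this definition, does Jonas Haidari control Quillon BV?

Yes

Jonas holds 100% of Juniper, so Jonas controls Juniper.
Juniper and Jonas together hold 60% + 37% = 97% of Quillon, so Jonas controls Quillon.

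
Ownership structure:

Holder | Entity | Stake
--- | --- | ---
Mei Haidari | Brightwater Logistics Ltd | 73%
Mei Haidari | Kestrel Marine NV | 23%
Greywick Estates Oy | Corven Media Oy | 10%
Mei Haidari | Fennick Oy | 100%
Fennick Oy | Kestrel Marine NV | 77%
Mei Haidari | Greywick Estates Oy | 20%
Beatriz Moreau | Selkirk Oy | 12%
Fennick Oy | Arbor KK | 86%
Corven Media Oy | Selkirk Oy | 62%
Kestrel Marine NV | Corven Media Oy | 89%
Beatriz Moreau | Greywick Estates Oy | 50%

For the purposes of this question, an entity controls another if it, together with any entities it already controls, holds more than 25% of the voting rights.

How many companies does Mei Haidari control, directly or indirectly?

6

Mei holds 100% of Fennick, so Mei controls Fennick.
Mei holds 73% of Brightwater, so Mei controls Brightwater.
Fennick holds 86% of Arbor, so Mei controls Arbor.
Fennick and Mei together hold 77% + 23% = 100% of Kestrel, so Mei controls Kestrel.
Kestrel holds 89% of Corven, so Mei controls Corven.
Corven holds 62% of Selkirk, so Mei controls Selkirk.
No other company's threshold is met.
Mei controls 6 companies.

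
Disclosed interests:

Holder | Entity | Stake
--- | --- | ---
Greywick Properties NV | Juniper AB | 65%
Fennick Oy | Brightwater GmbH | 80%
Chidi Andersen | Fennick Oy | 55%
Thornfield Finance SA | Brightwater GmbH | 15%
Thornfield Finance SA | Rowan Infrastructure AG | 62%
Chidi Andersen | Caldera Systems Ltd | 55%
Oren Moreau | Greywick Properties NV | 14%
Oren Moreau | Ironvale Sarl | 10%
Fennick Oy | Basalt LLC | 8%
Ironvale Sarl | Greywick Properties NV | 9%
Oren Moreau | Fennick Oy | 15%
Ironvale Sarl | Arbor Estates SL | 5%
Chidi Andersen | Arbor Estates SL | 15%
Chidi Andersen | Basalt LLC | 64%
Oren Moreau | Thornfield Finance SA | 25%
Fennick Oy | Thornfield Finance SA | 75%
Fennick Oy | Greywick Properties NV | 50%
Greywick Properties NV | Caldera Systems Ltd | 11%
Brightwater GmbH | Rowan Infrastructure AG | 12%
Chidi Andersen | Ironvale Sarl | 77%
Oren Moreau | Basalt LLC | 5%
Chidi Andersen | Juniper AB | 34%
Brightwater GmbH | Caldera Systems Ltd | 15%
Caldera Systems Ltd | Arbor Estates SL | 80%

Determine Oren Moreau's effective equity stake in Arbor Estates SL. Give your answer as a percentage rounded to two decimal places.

Oren reaches Arbor along 7 paths.
Via Fennick → Brightwater → Caldera: 15% × 80% × 15% × 80% = 1.44%.
Via Fennick → Thornfield → Brightwater → Caldera: 15% × 75% × 15% × 15% × 80% = 0.2025%.
Via Thornfield → Brightwater → Caldera: 25% × 15% × 15% × 80% = 0.45%.
Via Greywick → Caldera: 14% × 11% × 80% = 1.232%.
Via Fennick → Greywick → Caldera: 15% × 50% × 11% × 80% = 0.66%.
Via Ironvale → Greywick → Caldera: 10% × 9% × 11% × 80% = 0.0792%.
Via Ironvale: 10% × 5% = 0.5%.
Total: 1.44% + 0.2025% + 0.45% + 1.232% + 0.66% + 0.0792% + 0.5% = 4.5637%.
Rounded: 4.56%.

4.56%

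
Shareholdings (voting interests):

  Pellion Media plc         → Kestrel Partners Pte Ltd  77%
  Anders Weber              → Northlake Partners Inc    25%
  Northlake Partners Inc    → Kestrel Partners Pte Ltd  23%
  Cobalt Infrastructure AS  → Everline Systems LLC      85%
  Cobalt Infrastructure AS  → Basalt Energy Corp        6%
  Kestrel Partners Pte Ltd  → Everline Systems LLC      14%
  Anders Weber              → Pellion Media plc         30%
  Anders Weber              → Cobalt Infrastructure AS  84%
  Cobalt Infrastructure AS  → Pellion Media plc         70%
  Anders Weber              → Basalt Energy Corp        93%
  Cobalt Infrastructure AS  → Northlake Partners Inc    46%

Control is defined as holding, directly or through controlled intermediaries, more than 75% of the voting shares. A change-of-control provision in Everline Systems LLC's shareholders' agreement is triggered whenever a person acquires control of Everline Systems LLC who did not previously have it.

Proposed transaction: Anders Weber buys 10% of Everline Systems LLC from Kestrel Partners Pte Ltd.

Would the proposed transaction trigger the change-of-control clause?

No

The purchase adds only to Anders's holdings (Kestrel's stake shrinks), so Anders is the only person who could newly come to control Everline.
Anders holds 84% of Cobalt, so Anders controls Cobalt.
Anders and Cobalt together hold 30% + 70% = 100% of Pellion, so Anders controls Pellion.
Pellion holds 77% of Kestrel, so Anders controls Kestrel.
Cobalt and Kestrel together hold 85% + 14% = 99% of Everline, so Anders controls Everline.
So Anders already controls Everline before the transaction.
After the purchase, Anders holds 10% of Everline directly, and Kestrel's stake falls to 4%.
Anders controlled Everline already, so this is not a new person acquiring control; every other person's position is unchanged or reduced.
No new person acquires control, so the clause is not triggered.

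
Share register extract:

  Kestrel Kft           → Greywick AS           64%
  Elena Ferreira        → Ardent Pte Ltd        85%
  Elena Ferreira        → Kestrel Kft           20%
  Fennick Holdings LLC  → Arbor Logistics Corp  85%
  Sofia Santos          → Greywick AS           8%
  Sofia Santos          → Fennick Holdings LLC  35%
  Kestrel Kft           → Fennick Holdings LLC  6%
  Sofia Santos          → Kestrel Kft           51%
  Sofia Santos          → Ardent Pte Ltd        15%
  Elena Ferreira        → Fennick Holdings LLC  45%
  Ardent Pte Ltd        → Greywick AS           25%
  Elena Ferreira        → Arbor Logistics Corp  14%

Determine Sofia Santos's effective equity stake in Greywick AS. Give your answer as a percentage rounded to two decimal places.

Sofia reaches Greywick along 3 paths.
Via Ardent: 15% × 25% = 3.75%.
Via Kestrel: 51% × 64% = 32.64%.
Direct stake: 8% = 8%.
Total: 3.75% + 32.64% + 8% = 44.39%.

44.39%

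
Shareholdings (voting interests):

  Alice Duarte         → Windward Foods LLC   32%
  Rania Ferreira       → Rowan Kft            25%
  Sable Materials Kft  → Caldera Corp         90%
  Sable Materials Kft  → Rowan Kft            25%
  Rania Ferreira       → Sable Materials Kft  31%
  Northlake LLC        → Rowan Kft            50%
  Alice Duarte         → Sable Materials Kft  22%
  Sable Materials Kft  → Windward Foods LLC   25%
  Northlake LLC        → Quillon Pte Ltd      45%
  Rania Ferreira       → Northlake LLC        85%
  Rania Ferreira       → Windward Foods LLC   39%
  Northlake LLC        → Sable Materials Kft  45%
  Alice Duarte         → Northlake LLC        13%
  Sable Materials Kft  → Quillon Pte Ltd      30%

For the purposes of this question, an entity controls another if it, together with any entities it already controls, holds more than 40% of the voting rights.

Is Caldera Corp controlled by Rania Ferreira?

Yes

Rania holds 85% of Northlake, so Rania controls Northlake.
Northlake and Rania together hold 45% + 31% = 76% of Sable, so Rania controls Sable.
Sable holds 90% of Caldera, so Rania controls Caldera.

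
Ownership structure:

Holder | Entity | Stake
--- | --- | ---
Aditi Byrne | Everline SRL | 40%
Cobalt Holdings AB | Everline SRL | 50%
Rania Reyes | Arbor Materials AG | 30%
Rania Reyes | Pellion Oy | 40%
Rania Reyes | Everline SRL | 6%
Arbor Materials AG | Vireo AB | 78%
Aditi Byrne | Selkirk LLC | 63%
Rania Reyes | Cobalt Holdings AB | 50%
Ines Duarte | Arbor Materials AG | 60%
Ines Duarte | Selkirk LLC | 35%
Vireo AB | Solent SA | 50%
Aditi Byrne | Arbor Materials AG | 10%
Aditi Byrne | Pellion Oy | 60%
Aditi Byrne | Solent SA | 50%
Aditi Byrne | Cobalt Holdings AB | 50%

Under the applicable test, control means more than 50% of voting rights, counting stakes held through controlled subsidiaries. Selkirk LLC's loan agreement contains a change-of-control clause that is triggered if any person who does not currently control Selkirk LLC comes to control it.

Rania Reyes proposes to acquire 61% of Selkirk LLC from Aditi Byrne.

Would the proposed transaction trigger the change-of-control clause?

The purchase adds only to Rania's holdings (Aditi's stake shrinks), so Rania is the only person who could newly come to control Selkirk.
Rania's largest direct stake is 50% in Cobalt, which does not meet the threshold, so Rania controls no company.
Neither Rania nor any entity Rania controls holds any voting interest in Selkirk.
So before the transaction, Rania does not control Selkirk.
After the purchase, Rania holds 61% of Selkirk directly, and Aditi's stake falls to 2%.
Rania holds 61% of Selkirk, so Rania controls Selkirk.
Rania did not control Selkirk before and does after, so the clause is triggered.

Yes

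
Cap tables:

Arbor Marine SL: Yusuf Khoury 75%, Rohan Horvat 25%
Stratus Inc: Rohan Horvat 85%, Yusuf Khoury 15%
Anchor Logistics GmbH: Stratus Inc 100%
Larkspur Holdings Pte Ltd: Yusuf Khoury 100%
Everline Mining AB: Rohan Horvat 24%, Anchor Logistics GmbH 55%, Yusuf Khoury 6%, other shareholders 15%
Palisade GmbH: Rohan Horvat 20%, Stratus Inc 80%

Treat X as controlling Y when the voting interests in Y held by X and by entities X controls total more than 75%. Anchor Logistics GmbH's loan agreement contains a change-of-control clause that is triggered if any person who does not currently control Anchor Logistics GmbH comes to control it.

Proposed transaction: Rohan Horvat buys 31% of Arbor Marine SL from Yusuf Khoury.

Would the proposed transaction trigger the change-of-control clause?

No

The purchase adds only to Rohan's holdings (Yusuf's stake shrinks), so Rohan is the only person who could newly come to control Anchor.
Rohan holds 85% of Stratus, so Rohan controls Stratus.
Stratus holds 100% of Anchor, so Rohan controls Anchor.
So Rohan already controls Anchor before the transaction.
After the purchase, Rohan's direct stake in Arbor rises to 25% + 31% = 56%, and Yusuf's stake falls to 44%.
Rohan controlled Anchor already, so this is not a new person acquiring control; every other person's position is unchanged or reduced.
No new person acquires control, so the clause is not triggered.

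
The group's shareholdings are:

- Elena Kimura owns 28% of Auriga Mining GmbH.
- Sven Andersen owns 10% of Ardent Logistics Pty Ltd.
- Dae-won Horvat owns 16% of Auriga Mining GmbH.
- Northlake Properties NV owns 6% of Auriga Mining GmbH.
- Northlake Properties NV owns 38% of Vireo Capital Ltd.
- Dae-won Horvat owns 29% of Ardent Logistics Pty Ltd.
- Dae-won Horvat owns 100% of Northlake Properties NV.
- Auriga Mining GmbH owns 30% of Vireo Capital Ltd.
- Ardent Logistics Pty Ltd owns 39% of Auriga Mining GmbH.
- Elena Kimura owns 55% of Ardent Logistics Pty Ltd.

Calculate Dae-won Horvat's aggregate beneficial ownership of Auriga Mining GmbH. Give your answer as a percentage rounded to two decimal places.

33.31%

Dae-won reaches Auriga along 3 paths.
Direct stake: 16% = 16%.
Via Ardent: 29% × 39% = 11.31%.
Via Northlake: 100% × 6% = 6%.
Total: 16% + 11.31% + 6% = 33.31%.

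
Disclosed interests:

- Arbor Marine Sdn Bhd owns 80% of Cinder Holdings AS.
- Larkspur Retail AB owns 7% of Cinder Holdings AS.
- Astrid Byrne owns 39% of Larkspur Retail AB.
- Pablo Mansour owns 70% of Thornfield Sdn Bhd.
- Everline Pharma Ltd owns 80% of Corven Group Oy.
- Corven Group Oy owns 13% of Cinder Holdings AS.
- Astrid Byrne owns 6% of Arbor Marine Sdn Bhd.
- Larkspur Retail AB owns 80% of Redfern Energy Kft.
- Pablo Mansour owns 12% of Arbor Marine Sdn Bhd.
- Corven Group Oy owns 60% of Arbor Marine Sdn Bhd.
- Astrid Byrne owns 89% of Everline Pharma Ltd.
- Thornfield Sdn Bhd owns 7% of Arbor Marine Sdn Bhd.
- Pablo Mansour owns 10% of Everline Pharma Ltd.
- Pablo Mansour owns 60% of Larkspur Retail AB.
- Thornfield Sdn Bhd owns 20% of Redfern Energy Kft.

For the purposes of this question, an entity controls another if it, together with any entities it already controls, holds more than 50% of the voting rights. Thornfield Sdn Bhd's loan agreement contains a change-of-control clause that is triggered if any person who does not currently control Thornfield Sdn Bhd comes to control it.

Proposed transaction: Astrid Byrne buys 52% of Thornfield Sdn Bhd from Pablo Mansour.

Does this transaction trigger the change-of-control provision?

The purchase adds only to Astrid's holdings (Pablo's stake shrinks), so Astrid is the only person who could newly come to control Thornfield.
Astrid holds 89% of Everline, so Astrid controls Everline.
Everline holds 80% of Corven, so Astrid controls Corven.
Corven and Astrid together hold 60% + 6% = 66% of Arbor, so Astrid controls Arbor.
Corven and Arbor together hold 13% + 80% = 93% of Cinder, so Astrid controls Cinder.
Neither Astrid nor any entity Astrid controls holds any voting interest in Thornfield.
So before the transaction, Astrid does not control Thornfield.
After the purchase, Astrid holds 52% of Thornfield directly, and Pablo's stake falls to 18%.
Astrid holds 52% of Thornfield, so Astrid controls Thornfield.
Astrid did not control Thornfield before and does after, so the clause is triggered.

Yes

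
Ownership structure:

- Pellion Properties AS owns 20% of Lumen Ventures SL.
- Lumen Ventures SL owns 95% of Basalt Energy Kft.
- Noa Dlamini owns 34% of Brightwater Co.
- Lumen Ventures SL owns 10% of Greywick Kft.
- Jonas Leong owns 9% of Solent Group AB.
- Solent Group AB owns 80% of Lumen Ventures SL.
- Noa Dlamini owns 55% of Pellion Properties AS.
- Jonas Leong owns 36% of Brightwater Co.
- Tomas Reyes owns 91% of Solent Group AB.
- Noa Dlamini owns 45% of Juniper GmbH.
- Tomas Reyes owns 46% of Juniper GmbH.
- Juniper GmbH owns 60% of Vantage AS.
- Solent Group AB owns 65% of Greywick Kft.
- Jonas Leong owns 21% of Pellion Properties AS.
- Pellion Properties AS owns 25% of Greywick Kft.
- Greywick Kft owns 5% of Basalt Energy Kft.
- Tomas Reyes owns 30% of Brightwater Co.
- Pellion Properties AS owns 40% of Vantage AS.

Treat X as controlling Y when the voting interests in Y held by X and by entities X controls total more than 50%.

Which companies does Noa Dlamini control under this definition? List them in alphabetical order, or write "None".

Noa holds 55% of Pellion, so Noa controls Pellion.
No other company's threshold is met.

Pellion Properties AS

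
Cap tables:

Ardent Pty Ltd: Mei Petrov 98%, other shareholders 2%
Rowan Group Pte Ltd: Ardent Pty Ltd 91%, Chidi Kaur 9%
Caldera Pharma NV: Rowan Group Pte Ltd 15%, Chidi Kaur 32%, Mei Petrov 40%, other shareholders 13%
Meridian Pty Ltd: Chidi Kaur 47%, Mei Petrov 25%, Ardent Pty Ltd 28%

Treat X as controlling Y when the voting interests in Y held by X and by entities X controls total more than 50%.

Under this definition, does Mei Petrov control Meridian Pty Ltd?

Mei holds 98% of Ardent, so Mei controls Ardent.
Mei and Ardent together hold 25% + 28% = 53% of Meridian, so Mei controls Meridian.

Yes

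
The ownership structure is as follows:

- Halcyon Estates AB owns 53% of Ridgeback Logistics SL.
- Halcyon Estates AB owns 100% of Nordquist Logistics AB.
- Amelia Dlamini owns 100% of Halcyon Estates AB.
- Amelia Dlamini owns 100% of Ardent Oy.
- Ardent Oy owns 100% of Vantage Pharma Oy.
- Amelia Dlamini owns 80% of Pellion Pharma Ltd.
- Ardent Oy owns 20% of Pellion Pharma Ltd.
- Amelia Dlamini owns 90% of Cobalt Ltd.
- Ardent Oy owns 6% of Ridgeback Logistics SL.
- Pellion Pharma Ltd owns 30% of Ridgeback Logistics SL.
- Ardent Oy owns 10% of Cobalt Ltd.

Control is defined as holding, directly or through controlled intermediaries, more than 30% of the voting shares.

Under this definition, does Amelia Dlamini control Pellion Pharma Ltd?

Amelia holds 100% of Ardent, so Amelia controls Ardent.
Ardent and Amelia together hold 20% + 80% = 100% of Pellion, so Amelia controls Pellion.

Yes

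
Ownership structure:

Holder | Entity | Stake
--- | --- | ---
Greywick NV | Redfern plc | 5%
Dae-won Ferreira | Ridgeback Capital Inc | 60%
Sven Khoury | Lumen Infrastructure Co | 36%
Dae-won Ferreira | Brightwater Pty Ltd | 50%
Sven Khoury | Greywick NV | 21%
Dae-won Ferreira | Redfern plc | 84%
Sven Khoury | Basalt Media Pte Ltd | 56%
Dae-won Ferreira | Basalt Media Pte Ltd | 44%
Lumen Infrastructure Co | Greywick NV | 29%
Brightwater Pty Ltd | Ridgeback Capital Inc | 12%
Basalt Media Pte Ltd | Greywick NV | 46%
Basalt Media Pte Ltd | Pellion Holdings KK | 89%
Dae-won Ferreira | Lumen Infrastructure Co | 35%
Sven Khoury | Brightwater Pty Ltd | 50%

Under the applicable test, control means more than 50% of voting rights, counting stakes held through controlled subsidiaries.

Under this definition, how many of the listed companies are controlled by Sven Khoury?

Sven holds 56% of Basalt, so Sven controls Basalt.
Basalt and Sven together hold 46% + 21% = 67% of Greywick, so Sven controls Greywick.
Basalt holds 89% of Pellion, so Sven controls Pellion.
No other company's threshold is met.
Sven controls 3 companies.

3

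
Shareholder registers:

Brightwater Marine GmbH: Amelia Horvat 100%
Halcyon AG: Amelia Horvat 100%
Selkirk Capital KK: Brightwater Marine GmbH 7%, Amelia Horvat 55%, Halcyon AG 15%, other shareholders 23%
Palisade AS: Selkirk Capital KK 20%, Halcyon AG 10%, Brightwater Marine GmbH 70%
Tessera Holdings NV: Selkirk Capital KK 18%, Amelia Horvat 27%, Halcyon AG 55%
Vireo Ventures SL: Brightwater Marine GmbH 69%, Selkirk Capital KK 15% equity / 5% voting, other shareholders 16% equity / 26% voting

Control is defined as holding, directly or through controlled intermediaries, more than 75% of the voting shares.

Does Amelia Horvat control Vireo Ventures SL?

Amelia holds 100% of Brightwater, so Amelia controls Brightwater.
Amelia holds 100% of Halcyon, so Amelia controls Halcyon.
Brightwater and Amelia and Halcyon together hold 7% + 55% + 15% = 77% of Selkirk, so Amelia controls Selkirk.
Selkirk and Halcyon and Brightwater together hold 20% + 10% + 70% = 100% of Palisade, so Amelia controls Palisade.
Selkirk and Amelia and Halcyon together hold 18% + 27% + 55% = 100% of Tessera, so Amelia controls Tessera.
In Vireo, Amelia's side holds only 69% + 5% = 74%, not > 75%.
So Amelia does not control Vireo.

No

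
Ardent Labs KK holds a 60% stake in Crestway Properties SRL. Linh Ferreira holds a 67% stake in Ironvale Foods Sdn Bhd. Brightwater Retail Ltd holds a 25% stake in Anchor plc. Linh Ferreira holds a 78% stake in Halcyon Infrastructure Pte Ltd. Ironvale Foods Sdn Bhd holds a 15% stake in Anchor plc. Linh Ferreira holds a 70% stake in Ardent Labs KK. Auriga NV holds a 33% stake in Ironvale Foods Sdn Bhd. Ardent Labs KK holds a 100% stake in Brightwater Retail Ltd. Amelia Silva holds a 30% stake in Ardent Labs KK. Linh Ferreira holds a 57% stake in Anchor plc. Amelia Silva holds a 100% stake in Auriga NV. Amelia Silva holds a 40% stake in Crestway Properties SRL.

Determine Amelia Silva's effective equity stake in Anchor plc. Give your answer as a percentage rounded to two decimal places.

Amelia reaches Anchor along 2 paths.
Via Auriga → Ironvale: 100% × 33% × 15% = 4.95%.
Via Ardent → Brightwater: 30% × 100% × 25% = 7.5%.
Total: 4.95% + 7.5% = 12.45%.

12.45%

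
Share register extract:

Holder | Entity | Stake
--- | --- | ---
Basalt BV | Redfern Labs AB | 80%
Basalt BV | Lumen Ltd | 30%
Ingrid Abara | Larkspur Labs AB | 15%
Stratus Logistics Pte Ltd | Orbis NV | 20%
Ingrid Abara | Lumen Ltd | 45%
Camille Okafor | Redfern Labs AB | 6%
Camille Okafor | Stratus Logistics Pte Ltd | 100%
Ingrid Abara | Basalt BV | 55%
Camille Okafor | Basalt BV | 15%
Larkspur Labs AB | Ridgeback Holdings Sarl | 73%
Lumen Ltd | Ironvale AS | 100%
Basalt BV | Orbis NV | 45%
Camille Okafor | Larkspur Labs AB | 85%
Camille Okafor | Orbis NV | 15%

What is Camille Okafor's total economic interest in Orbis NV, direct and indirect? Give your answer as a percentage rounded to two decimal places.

41.75%

Camille reaches Orbis along 3 paths.
Via Basalt: 15% × 45% = 6.75%.
Via Stratus: 100% × 20% = 20%.
Direct stake: 15% = 15%.
Total: 6.75% + 20% + 15% = 41.75%.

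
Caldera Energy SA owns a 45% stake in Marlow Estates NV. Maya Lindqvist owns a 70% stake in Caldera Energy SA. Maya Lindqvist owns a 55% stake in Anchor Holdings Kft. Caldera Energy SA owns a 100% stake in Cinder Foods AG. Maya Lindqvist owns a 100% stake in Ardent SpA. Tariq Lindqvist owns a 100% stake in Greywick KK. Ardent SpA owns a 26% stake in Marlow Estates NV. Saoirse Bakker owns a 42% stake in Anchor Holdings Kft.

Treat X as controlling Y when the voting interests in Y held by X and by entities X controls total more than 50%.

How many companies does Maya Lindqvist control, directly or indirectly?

Maya holds 100% of Ardent, so Maya controls Ardent.
Maya holds 70% of Caldera, so Maya controls Caldera.
Ardent and Caldera together hold 26% + 45% = 71% of Marlow, so Maya controls Marlow.
Maya holds 55% of Anchor, so Maya controls Anchor.
Caldera holds 100% of Cinder, so Maya controls Cinder.
No other company's threshold is met.
Maya controls 5 companies.

5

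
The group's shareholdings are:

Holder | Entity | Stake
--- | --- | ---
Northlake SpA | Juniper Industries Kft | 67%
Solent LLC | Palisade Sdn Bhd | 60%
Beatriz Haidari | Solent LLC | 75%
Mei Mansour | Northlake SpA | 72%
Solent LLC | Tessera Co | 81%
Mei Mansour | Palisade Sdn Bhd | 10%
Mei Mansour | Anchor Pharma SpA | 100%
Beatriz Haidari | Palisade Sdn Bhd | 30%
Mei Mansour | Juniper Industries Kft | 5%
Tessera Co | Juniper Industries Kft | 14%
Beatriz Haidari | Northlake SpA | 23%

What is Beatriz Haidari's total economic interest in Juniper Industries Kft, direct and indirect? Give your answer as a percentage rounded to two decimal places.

Beatriz reaches Juniper along 2 paths.
Via Northlake: 23% × 67% = 15.41%.
Via Solent → Tessera: 75% × 81% × 14% = 8.505%.
Total: 15.41% + 8.505% = 23.915%.
Rounded: 23.92%.

23.92%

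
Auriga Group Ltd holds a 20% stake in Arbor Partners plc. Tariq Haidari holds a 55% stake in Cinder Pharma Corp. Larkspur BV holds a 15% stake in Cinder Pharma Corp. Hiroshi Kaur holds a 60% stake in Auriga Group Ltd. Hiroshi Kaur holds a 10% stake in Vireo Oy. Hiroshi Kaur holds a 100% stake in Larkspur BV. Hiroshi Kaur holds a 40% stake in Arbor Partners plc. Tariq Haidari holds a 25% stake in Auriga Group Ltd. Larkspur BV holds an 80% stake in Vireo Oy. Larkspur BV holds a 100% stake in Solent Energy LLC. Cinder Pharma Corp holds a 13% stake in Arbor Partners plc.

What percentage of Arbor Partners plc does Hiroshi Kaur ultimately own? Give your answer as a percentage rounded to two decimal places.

Hiroshi reaches Arbor along 3 paths.
Direct stake: 40% = 40%.
Via Auriga: 60% × 20% = 12%.
Via Larkspur → Cinder: 100% × 15% × 13% = 1.95%.
Total: 40% + 12% + 1.95% = 53.95%.

53.95%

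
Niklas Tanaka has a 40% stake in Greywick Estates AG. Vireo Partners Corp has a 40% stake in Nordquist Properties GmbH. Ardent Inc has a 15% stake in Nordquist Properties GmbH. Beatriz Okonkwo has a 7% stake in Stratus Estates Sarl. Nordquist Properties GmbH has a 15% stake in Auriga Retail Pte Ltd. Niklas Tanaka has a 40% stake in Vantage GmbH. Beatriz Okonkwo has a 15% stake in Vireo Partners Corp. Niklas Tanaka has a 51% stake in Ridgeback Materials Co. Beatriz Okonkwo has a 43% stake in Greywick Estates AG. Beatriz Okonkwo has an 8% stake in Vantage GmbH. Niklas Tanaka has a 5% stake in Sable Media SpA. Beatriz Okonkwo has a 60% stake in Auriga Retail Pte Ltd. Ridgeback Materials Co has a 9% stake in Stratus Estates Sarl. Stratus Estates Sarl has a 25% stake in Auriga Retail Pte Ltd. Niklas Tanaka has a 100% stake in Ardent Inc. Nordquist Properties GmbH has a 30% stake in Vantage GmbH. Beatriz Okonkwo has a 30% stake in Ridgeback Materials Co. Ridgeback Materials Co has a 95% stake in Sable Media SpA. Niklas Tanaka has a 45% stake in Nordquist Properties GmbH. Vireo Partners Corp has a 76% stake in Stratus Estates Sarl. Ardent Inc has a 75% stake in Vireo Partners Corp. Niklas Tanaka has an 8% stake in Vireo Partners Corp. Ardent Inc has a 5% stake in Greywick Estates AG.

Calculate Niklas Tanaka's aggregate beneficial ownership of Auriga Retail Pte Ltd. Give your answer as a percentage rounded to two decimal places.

Niklas reaches Auriga along 7 paths.
Via Vireo → Stratus: 8% × 76% × 25% = 1.52%.
Via Ardent → Vireo → Stratus: 100% × 75% × 76% × 25% = 14.25%.
Via Ridgeback → Stratus: 51% × 9% × 25% = 1.1475%.
Via Nordquist: 45% × 15% = 6.75%.
Via Vireo → Nordquist: 8% × 40% × 15% = 0.48%.
Via Ardent → Vireo → Nordquist: 100% × 75% × 40% × 15% = 4.5%.
Via Ardent → Nordquist: 100% × 15% × 15% = 2.25%.
Total: 1.52% + 14.25% + 1.1475% + 6.75% + 0.48% + 4.5% + 2.25% = 30.8975%.
Rounded: 30.90%.

30.90%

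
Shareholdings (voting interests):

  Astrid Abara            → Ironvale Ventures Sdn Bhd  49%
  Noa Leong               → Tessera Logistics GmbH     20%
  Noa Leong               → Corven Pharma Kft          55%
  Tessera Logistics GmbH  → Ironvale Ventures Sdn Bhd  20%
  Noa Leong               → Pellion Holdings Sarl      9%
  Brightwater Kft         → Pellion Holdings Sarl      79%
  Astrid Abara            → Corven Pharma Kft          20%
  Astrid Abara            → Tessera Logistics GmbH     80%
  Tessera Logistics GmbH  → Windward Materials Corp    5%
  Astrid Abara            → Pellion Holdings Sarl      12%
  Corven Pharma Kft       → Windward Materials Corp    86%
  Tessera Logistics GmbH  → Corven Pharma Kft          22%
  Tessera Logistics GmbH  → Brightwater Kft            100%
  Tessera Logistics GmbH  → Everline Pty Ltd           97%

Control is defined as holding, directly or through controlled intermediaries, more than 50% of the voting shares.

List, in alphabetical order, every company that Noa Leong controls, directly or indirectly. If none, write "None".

Corven Pharma Kft, Windward Materials Corp

Noa holds 55% of Corven, so Noa controls Corven.
Corven holds 86% of Windward, so Noa controls Windward.
No other company's threshold is met.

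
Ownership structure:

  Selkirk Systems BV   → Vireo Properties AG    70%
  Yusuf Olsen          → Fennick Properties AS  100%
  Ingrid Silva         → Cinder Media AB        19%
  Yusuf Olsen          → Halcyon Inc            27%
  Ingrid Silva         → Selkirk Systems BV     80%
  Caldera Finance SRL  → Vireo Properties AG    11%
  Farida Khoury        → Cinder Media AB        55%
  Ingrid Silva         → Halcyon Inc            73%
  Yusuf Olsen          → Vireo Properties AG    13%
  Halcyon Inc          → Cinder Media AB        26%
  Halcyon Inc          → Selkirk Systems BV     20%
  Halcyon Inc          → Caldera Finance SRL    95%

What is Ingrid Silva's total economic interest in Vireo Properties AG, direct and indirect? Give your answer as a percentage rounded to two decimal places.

73.85%

Ingrid reaches Vireo along 3 paths.
Via Halcyon → Selkirk: 73% × 20% × 70% = 10.22%.
Via Selkirk: 80% × 70% = 56%.
Via Halcyon → Caldera: 73% × 95% × 11% = 7.6285%.
Total: 10.22% + 56% + 7.6285% = 73.8485%.
Rounded: 73.85%.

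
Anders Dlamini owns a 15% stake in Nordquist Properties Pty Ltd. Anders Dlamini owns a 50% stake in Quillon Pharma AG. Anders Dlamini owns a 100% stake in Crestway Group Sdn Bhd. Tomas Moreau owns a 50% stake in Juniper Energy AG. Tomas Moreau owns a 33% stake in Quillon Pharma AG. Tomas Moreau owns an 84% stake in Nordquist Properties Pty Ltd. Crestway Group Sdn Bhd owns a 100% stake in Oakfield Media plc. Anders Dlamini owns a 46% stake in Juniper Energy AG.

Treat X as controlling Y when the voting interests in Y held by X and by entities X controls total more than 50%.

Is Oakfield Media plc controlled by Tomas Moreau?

No

Tomas holds 84% of Nordquist, so Tomas controls Nordquist.
Neither Tomas nor any entity Tomas controls holds any voting interest in Oakfield.
So Tomas does not control Oakfield.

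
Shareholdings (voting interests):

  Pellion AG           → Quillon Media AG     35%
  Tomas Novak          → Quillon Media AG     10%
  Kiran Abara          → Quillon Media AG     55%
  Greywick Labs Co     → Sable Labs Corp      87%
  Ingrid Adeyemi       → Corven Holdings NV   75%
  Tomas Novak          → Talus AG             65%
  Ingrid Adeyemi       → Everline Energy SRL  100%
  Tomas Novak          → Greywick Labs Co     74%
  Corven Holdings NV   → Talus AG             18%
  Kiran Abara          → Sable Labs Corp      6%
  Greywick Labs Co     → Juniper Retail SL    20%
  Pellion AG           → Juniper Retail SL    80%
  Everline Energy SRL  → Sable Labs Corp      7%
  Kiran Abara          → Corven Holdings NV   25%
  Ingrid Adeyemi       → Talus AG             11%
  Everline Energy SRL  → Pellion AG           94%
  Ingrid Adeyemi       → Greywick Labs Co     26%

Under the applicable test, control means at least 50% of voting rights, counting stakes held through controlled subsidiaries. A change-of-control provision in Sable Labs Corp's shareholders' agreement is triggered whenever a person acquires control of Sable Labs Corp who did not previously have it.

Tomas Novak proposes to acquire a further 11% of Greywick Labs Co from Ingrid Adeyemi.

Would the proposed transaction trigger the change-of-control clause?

No

The purchase adds only to Tomas's holdings (Ingrid's stake shrinks), so Tomas is the only person who could newly come to control Sable.
Tomas holds 74% of Greywick, so Tomas controls Greywick.
Greywick holds 87% of Sable, so Tomas controls Sable.
So Tomas already controls Sable before the transaction.
After the purchase, Tomas's direct stake in Greywick rises to 74% + 11% = 85%, and Ingrid's stake falls to 15%.
Tomas controlled Sable already, so this is not a new person acquiring control; every other person's position is unchanged or reduced.
No new person acquires control, so the clause is not triggered.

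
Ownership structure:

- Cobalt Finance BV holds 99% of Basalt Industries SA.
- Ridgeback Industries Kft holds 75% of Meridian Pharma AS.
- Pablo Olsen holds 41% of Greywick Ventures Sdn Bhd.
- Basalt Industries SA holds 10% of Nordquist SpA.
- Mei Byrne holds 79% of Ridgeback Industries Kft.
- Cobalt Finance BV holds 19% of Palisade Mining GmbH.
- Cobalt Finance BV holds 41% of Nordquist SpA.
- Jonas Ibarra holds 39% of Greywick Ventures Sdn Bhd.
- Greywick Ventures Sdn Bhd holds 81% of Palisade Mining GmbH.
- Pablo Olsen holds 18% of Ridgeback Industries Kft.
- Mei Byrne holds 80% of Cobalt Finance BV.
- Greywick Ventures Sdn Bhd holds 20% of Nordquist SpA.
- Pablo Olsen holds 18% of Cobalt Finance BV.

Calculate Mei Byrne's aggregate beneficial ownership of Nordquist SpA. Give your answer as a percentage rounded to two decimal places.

40.72%

Mei reaches Nordquist along 2 paths.
Via Cobalt → Basalt: 80% × 99% × 10% = 7.92%.
Via Cobalt: 80% × 41% = 32.8%.
Total: 7.92% + 32.8% = 40.72%.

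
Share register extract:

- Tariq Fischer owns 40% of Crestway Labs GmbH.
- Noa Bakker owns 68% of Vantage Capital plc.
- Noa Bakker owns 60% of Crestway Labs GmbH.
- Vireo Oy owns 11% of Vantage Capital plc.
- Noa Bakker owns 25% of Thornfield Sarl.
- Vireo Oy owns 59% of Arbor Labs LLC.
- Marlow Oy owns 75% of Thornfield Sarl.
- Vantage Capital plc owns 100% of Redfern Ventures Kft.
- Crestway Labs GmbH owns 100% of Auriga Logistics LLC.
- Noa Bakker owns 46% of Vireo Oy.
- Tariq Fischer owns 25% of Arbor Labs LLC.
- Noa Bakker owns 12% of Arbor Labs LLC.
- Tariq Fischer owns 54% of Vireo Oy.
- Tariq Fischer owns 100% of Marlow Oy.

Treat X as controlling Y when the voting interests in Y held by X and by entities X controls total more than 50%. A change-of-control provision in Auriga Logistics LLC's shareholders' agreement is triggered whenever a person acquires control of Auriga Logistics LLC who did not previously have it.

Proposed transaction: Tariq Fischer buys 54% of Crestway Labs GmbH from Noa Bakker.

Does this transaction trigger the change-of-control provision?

The purchase adds only to Tariq's holdings (Noa's stake shrinks), so Tariq is the only person who could newly come to control Auriga.
Tariq holds 100% of Marlow, so Tariq controls Marlow.
Tariq holds 54% of Vireo, so Tariq controls Vireo.
Vireo and Tariq together hold 59% + 25% = 84% of Arbor, so Tariq controls Arbor.
Marlow holds 75% of Thornfield, so Tariq controls Thornfield.
Neither Tariq nor any entity Tariq controls holds any voting interest in Auriga.
So before the transaction, Tariq does not control Auriga.
After the purchase, Tariq's direct stake in Crestway rises to 40% + 54% = 94%, and Noa's stake falls to 6%.
Tariq holds 94% of Crestway, so Tariq controls Crestway.
Crestway holds 100% of Auriga, so Tariq controls Auriga.
Tariq did not control Auriga before and does after, so the clause is triggered.

Yes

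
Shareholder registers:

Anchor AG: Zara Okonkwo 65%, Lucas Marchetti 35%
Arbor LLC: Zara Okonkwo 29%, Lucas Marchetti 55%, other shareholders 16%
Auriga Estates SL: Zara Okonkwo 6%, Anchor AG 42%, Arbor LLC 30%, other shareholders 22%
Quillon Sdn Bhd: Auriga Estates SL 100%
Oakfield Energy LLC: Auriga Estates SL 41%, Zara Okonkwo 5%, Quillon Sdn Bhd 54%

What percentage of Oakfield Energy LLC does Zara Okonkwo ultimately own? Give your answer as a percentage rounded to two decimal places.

44.90%

Zara reaches Oakfield along 7 paths.
Via Auriga: 6% × 41% = 2.46%.
Via Anchor → Auriga: 65% × 42% × 41% = 11.193%.
Via Arbor → Auriga: 29% × 30% × 41% = 3.567%.
Direct stake: 5% = 5%.
Via Auriga → Quillon: 6% × 100% × 54% = 3.24%.
Via Anchor → Auriga → Quillon: 65% × 42% × 100% × 54% = 14.742%.
Via Arbor → Auriga → Quillon: 29% × 30% × 100% × 54% = 4.698%.
Total: 2.46% + 11.193% + 3.567% + 5% + 3.24% + 14.742% + 4.698% = 44.9%.
Rounded: 44.90%.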